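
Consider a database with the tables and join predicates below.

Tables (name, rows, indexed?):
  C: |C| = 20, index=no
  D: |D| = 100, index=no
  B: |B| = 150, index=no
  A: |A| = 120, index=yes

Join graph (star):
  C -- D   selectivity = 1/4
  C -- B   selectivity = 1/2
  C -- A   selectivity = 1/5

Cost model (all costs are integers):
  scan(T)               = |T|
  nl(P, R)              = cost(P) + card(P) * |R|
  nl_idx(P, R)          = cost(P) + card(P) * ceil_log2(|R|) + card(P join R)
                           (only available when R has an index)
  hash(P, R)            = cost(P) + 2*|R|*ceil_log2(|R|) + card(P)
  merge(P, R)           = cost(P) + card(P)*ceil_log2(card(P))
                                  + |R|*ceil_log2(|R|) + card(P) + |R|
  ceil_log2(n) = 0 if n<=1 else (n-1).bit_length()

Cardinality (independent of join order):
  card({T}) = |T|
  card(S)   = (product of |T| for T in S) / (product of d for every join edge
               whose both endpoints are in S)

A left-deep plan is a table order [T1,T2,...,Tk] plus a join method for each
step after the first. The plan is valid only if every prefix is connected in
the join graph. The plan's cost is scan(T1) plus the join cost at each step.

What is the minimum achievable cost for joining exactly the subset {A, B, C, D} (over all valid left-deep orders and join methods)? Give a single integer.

16720

Selinger DP over subsets of {A,B,C,D}:
  {C}: scan cost=20, card=20
  {D}: scan cost=100, card=100
  {B}: scan cost=150, card=150
  {A}: scan cost=120, card=120
  {CD}: card=500; try (C,hash)→400, (D,merge)→940, (C,merge)→1020, (D,hash)→1440, (D,nl)→2020, (C,nl)→2100; best=400 via (C,hash)
  {BC}: card=1500; try (C,hash)→500, (B,merge)→1490, (C,merge)→1620, (B,hash)→2440, (B,nl)→3020, (C,nl)→3150; best=500 via (C,hash)
  {AC}: card=480; try (C,hash)→440, (A,nl_idx)→640, (A,merge)→1100, (C,merge)→1200, (A,hash)→1720, (A,nl)→2420 …(+1); best=440 via (C,hash)
  {BCD}: card=37500; try (B,hash)→3300, (D,hash)→3400, (B,merge)→6750, (D,merge)→19300, (B,nl)→75400, (D,nl)→150500; best=3300 via (B,hash)
  {ACD}: card=12000; try (D,hash)→2320, (A,hash)→2580, (D,merge)→6040, (A,merge)→6360, (A,nl_idx)→15900, (D,nl)→48440 …(+1); best=2320 via (D,hash)
  {ABC}: card=36000; try (B,hash)→3320, (A,hash)→3680, (B,merge)→6590, (A,merge)→19460, (A,nl_idx)→47000, (B,nl)→72440 …(+1); best=3320 via (B,hash)
  {ABCD}: card=900000; try (B,hash)→16720, (D,hash)→40720, (A,hash)→42480, (B,merge)→183670, (D,merge)→616120, (A,merge)→641760 …(+4); best=16720 via (B,hash)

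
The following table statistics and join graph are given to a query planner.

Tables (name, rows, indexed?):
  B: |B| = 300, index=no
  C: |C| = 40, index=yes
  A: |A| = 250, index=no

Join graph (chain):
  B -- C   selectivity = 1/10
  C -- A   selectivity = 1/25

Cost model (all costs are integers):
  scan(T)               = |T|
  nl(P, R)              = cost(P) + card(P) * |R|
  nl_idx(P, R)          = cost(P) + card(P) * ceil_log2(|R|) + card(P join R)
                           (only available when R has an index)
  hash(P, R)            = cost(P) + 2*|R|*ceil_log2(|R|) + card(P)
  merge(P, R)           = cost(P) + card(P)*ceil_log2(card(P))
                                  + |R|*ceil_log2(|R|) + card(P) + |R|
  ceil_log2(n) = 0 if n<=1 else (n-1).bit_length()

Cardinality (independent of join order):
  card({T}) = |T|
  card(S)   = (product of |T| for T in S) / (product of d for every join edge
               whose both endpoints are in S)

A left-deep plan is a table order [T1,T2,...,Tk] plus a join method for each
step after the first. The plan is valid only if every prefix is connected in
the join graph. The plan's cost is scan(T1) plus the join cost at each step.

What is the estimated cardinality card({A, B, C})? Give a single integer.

Tables in S: A(250), B(300), C(40)
Edges inside S: B-C(d=10), C-A(d=25)
numerator = 250 * 300 * 40 = 3000000
denominator = 10 * 25 = 250
card(S) = 3000000 / 250 = 12000

12000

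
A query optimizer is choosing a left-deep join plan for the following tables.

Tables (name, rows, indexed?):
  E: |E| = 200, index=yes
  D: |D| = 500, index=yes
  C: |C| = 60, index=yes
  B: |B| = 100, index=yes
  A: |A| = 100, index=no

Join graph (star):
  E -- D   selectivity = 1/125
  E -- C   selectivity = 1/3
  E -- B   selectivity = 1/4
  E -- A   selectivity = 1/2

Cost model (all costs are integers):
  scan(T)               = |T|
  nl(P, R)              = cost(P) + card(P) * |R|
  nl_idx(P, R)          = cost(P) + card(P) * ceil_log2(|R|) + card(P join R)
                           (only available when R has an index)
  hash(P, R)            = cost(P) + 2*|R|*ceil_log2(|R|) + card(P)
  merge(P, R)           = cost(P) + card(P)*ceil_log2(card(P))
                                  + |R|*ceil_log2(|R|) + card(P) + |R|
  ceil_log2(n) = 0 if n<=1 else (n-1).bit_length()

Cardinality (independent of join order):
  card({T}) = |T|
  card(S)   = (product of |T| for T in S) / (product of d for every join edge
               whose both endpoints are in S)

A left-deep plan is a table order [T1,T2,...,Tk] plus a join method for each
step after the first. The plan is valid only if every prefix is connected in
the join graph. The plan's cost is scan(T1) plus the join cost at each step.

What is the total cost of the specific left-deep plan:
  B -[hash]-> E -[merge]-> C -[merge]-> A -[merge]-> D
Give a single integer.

121879620

step 1: scan B: cost=100, card=100
step 2: join E via hash
    card(P join E) = 100*200/(4) = 5000
    cost = 100 + 2*200*8 + 100 = 3400
step 3: join C via merge
    card(P join C) = 5000*60/(3) = 100000
    cost = 3400 + 5000*13 + 60*6 + 5000 + 60 = 73820
step 4: join A via merge
    card(P join A) = 100000*100/(2) = 5000000
    cost = 73820 + 100000*17 + 100*7 + 100000 + 100 = 1874620
step 5: join D via merge
    card(P join D) = 5000000*500/(125) = 20000000
    cost = 1874620 + 5000000*23 + 500*9 + 5000000 + 500 = 121879620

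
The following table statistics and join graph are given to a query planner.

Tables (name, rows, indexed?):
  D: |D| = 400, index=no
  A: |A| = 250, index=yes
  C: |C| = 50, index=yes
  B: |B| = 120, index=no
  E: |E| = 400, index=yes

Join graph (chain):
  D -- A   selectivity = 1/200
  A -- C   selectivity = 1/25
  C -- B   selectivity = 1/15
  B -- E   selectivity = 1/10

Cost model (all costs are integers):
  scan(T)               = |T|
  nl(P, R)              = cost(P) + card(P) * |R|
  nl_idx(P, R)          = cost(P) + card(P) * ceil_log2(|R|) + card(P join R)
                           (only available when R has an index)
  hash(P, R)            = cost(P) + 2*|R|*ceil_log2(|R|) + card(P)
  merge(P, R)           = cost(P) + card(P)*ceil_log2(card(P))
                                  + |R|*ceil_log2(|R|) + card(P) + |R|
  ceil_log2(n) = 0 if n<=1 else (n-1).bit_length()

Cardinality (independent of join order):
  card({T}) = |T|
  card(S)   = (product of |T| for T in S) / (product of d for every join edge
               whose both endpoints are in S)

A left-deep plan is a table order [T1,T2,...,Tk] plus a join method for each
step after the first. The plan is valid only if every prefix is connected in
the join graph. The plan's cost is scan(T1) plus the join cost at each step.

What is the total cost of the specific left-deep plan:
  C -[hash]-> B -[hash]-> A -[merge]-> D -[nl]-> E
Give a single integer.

3262180

step 1: scan C: cost=50, card=50
step 2: join B via hash
    card(P join B) = 50*120/(15) = 400
    cost = 50 + 2*120*7 + 50 = 1780
step 3: join A via hash
    card(P join A) = 400*250/(25) = 4000
    cost = 1780 + 2*250*8 + 400 = 6180
step 4: join D via merge
    card(P join D) = 4000*400/(200) = 8000
    cost = 6180 + 4000*12 + 400*9 + 4000 + 400 = 62180
step 5: join E via nl
    card(P join E) = 8000*400/(10) = 320000
    cost = 62180 + 8000*400 = 3262180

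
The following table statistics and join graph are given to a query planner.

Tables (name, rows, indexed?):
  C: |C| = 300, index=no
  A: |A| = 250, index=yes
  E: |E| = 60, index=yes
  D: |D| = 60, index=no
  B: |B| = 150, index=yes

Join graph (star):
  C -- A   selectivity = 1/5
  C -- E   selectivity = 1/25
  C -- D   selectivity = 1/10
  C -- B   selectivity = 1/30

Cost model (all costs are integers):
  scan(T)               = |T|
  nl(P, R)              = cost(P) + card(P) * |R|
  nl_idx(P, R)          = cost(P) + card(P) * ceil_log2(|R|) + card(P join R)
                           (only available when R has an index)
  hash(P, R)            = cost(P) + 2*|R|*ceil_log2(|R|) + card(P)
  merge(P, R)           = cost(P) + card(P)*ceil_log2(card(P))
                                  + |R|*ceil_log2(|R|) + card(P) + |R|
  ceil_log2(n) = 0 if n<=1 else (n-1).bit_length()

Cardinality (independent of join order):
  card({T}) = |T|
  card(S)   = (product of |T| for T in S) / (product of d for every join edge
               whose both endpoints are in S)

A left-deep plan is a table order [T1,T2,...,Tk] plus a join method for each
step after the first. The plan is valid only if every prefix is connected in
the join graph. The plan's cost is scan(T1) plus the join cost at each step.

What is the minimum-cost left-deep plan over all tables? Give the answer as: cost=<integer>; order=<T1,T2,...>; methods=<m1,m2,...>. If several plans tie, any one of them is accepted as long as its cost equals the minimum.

Selinger DP (subsets sized 1..n):
  {C}: scan cost=300, card=300
  {A}: scan cost=250, card=250
  {E}: scan cost=60, card=60
  {D}: scan cost=60, card=60
  {B}: scan cost=150, card=150
  {AC}: card=15000; try (A,hash)→4600, (C,merge)→5500, (A,merge)→5550, (C,hash)→5900, (A,nl_idx)→17700, (C,nl)→75250 …(+1); best=4600 via (A,hash)
  {CE}: card=720; try (E,hash)→1320, (E,nl_idx)→2820, (C,merge)→3480, (E,merge)→3720, (C,hash)→5520, (C,nl)→18060 …(+1); best=1320 via (E,hash)
  {CD}: card=1800; try (D,hash)→1320, (C,merge)→3480, (D,merge)→3720, (C,hash)→5520, (C,nl)→18060, (D,nl)→18300; best=1320 via (D,hash)
  {BC}: card=1500; try (B,hash)→3000, (B,nl_idx)→4200, (C,merge)→4500, (B,merge)→4650, (C,hash)→5700, (C,nl)→45150 …(+1); best=3000 via (B,hash)
  {ACE}: card=36000; try (A,hash)→6040, (A,merge)→11490, (E,hash)→20320, (A,nl_idx)→43080, (E,nl_idx)→130600, (A,nl)→181320 …(+2); best=6040 via (A,hash)
  {ACD}: card=90000; try (A,hash)→7120, (D,hash)→20320, (A,merge)→25170, (A,nl_idx)→105720, (D,merge)→230020, (A,nl)→451320 …(+1); best=7120 via (A,hash)
  {ABC}: card=75000; try (A,hash)→8500, (B,hash)→22000, (A,merge)→23250, (A,nl_idx)→90000, (B,nl_idx)→199600, (B,merge)→230950 …(+2); best=8500 via (A,hash)
  {CDE}: card=4320; try (D,hash)→2760, (E,hash)→3840, (D,merge)→9660, (E,nl_idx)→16440, (E,merge)→23340, (D,nl)→44520 …(+1); best=2760 via (D,hash)
  {BCE}: card=3600; try (B,hash)→4440, (E,hash)→5220, (B,merge)→10590, (B,nl_idx)→10680, (E,nl_idx)→15600, (E,merge)→21420 …(+2); best=4440 via (B,hash)
  {BCD}: card=9000; try (D,hash)→5220, (B,hash)→5520, (D,merge)→21420, (B,merge)→24270, (B,nl_idx)→24720, (D,nl)→93000 …(+1); best=5220 via (D,hash)
  {ACDE}: card=216000; try (A,hash)→11080, (D,hash)→42760, (A,merge)→65490, (E,hash)→97840, (A,nl_idx)→253320, (D,merge)→618460 …(+5); best=11080 via (A,hash)
  {ABCE}: card=180000; try (A,hash)→12040, (B,hash)→44440, (A,merge)→53490, (E,hash)→84220, (A,nl_idx)→213240, (B,nl_idx)→474040 …(+6); best=12040 via (A,hash)
  {ABCD}: card=450000; try (A,hash)→18220, (D,hash)→84220, (B,hash)→99520, (A,merge)→142470, (A,nl_idx)→527220, (B,nl_idx)→1177120 …(+5); best=18220 via (A,hash)
  {BCDE}: card=21600; try (D,hash)→8760, (B,hash)→9480, (E,hash)→14940, (D,merge)→51660, (B,nl_idx)→58920, (B,merge)→64590 …(+5); best=8760 via (D,hash)
  {ABCDE}: card=1080000; try (A,hash)→34360, (D,hash)→192760, (B,hash)→229480, (A,merge)→356610, (E,hash)→468940, (A,nl_idx)→1261560 …(+9); best=34360 via (A,hash)

cost=34360; order=C,E,B,D,A; methods=hash,hash,hash,hash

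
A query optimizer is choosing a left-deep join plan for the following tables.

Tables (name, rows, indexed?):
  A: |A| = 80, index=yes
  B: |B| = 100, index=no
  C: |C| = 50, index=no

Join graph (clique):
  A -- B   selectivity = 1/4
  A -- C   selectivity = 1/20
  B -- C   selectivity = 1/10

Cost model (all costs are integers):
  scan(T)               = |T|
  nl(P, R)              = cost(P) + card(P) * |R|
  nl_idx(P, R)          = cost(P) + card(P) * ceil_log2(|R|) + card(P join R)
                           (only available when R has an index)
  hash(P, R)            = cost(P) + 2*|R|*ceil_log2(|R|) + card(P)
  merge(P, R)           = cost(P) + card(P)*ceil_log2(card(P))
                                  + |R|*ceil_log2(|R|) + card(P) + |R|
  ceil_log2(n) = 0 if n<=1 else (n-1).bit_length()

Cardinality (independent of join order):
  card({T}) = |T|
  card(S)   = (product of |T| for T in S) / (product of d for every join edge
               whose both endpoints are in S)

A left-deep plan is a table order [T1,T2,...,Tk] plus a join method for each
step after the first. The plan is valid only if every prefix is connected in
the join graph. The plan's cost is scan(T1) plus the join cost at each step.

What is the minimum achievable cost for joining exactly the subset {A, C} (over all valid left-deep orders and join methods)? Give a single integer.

600

Selinger DP over subsets of {A,C}:
  {A}: scan cost=80, card=80
  {C}: scan cost=50, card=50
  {AC}: card=200; try (A,nl_idx)→600, (C,hash)→760, (A,merge)→1040, (C,merge)→1070, (A,hash)→1220, (A,nl)→4050 …(+1); best=600 via (A,nl_idx)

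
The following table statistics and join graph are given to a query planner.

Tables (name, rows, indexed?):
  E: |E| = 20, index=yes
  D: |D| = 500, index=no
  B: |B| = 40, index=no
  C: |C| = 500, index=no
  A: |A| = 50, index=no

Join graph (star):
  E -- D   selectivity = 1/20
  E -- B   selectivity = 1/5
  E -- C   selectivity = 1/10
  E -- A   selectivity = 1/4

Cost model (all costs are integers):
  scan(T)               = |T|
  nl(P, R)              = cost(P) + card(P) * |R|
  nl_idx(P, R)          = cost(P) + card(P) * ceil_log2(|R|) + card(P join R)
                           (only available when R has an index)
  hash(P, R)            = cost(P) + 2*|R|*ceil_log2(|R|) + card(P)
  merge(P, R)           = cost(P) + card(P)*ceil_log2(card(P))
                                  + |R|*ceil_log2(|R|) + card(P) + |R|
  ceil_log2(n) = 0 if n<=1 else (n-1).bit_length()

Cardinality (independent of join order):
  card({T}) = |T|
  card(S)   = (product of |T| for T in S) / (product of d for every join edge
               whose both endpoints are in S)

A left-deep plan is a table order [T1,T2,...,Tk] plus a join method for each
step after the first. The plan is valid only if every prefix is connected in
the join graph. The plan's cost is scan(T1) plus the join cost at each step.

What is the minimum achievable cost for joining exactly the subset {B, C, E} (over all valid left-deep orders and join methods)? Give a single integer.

Selinger DP over subsets of {B,C,E}:
  {E}: scan cost=20, card=20
  {B}: scan cost=40, card=40
  {C}: scan cost=500, card=500
  {BE}: card=160; try (E,hash)→280, (E,nl_idx)→400, (B,merge)→420, (E,merge)→440, (B,hash)→520, (B,nl)→820 …(+1); best=280 via (E,hash)
  {CE}: card=1000; try (E,hash)→1200, (E,nl_idx)→4000, (C,merge)→5140, (E,merge)→5620, (C,hash)→9040, (C,nl)→10020 …(+1); best=1200 via (E,hash)
  {BCE}: card=8000; try (B,hash)→2680, (C,merge)→6720, (C,hash)→9440, (B,merge)→12480, (B,nl)→41200, (C,nl)→80280; best=2680 via (B,hash)

2680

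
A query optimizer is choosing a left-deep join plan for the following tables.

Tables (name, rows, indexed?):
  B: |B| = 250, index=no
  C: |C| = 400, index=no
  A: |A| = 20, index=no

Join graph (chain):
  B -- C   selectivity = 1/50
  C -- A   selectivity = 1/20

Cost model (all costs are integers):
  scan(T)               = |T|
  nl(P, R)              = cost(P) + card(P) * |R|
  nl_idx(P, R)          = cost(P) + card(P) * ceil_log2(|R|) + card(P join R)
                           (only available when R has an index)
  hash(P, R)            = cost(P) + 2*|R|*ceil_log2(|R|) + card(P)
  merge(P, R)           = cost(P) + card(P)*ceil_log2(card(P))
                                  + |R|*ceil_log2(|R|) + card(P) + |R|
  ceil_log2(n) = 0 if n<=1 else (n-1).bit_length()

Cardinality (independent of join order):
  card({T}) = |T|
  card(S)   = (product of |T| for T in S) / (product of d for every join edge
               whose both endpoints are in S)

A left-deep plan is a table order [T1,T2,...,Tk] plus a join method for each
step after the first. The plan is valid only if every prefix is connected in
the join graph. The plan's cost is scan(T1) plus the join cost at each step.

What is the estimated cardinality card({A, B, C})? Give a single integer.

2000

Tables in S: A(20), B(250), C(400)
Edges inside S: B-C(d=50), C-A(d=20)
numerator = 20 * 250 * 400 = 2000000
denominator = 50 * 20 = 1000
card(S) = 2000000 / 1000 = 2000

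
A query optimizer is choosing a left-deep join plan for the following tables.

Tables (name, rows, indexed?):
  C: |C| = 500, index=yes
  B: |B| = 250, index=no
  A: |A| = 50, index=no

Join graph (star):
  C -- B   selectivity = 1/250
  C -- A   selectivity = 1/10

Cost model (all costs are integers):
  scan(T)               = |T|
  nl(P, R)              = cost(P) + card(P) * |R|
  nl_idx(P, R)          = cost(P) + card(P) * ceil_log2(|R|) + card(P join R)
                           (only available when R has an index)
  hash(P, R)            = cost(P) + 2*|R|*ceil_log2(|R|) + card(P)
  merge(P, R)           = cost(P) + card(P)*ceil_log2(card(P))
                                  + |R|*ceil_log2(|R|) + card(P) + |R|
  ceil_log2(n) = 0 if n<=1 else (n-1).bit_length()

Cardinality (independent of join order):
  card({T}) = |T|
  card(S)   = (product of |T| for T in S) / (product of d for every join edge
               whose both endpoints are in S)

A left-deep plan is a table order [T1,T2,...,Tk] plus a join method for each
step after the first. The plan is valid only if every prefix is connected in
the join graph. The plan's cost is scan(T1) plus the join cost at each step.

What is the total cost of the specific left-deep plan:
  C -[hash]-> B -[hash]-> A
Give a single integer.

6100

step 1: scan C: cost=500, card=500
step 2: join B via hash
    card(P join B) = 500*250/(250) = 500
    cost = 500 + 2*250*8 + 500 = 5000
step 3: join A via hash
    card(P join A) = 500*50/(10) = 2500
    cost = 5000 + 2*50*6 + 500 = 6100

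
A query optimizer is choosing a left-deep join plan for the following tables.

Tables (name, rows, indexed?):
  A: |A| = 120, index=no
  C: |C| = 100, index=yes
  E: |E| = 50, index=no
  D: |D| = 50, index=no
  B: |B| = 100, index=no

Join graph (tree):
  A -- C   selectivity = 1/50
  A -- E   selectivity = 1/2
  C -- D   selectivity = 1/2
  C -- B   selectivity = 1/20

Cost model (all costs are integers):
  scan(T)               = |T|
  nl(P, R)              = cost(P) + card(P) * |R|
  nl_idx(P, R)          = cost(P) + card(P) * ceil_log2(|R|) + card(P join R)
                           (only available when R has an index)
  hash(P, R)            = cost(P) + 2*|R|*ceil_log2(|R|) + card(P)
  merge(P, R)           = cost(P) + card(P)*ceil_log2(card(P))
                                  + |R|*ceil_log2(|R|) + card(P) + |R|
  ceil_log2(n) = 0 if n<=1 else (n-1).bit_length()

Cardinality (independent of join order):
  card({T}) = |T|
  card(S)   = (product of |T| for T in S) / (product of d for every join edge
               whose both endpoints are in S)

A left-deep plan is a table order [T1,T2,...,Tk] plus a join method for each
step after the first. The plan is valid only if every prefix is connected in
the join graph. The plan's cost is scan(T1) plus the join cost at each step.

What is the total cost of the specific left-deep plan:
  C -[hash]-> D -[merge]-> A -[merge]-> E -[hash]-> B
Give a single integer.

270010

step 1: scan C: cost=100, card=100
step 2: join D via hash
    card(P join D) = 100*50/(2) = 2500
    cost = 100 + 2*50*6 + 100 = 800
step 3: join A via merge
    card(P join A) = 2500*120/(50) = 6000
    cost = 800 + 2500*12 + 120*7 + 2500 + 120 = 34260
step 4: join E via merge
    card(P join E) = 6000*50/(2) = 150000
    cost = 34260 + 6000*13 + 50*6 + 6000 + 50 = 118610
step 5: join B via hash
    card(P join B) = 150000*100/(20) = 750000
    cost = 118610 + 2*100*7 + 150000 = 270010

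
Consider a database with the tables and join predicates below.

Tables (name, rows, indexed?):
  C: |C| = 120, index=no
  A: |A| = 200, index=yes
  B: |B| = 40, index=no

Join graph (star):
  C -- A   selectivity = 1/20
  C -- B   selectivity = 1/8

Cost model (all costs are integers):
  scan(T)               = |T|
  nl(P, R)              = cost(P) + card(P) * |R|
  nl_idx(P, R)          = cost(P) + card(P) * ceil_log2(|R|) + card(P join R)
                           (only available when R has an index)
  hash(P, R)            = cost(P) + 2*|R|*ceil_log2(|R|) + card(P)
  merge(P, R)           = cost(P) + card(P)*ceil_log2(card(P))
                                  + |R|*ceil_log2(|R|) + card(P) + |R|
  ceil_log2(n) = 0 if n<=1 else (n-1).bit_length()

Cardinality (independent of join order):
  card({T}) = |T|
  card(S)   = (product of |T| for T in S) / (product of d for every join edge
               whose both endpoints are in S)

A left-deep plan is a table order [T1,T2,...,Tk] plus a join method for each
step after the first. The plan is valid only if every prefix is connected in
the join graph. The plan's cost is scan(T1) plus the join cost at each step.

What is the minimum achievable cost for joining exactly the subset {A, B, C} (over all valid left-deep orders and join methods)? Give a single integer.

Selinger DP over subsets of {A,B,C}:
  {C}: scan cost=120, card=120
  {A}: scan cost=200, card=200
  {B}: scan cost=40, card=40
  {AC}: card=1200; try (C,hash)→2080, (A,nl_idx)→2280, (A,merge)→2880, (C,merge)→2960, (A,hash)→3440, (A,nl)→24120 …(+1); best=2080 via (C,hash)
  {BC}: card=600; try (B,hash)→720, (C,merge)→1280, (B,merge)→1360, (C,hash)→1760, (C,nl)→4840, (B,nl)→4920; best=720 via (B,hash)
  {ABC}: card=6000; try (B,hash)→3760, (A,hash)→4520, (A,merge)→9120, (A,nl_idx)→11520, (B,merge)→16760, (B,nl)→50080 …(+1); best=3760 via (B,hash)

3760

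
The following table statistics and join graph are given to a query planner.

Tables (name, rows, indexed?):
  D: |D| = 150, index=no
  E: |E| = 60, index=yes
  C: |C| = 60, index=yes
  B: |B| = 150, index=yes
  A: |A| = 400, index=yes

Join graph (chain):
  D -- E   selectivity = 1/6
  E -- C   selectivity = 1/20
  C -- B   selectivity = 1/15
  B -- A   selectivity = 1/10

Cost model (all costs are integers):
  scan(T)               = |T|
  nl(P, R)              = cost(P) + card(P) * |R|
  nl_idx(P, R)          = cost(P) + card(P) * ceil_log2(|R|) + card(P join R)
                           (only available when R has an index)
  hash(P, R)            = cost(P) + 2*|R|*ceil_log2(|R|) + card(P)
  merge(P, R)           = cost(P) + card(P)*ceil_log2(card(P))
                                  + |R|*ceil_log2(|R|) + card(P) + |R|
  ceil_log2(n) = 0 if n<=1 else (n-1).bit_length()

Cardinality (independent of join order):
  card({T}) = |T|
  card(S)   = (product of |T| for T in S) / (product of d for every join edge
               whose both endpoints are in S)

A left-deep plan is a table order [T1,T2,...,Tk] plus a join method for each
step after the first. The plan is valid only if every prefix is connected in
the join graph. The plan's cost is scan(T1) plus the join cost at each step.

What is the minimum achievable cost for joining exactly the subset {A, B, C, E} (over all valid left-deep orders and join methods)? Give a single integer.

11340

Selinger DP over subsets of {A,B,C,E}:
  {E}: scan cost=60, card=60
  {C}: scan cost=60, card=60
  {B}: scan cost=150, card=150
  {A}: scan cost=400, card=400
  {CE}: card=180; try (E,nl_idx)→600, (C,nl_idx)→600, (E,hash)→840, (C,hash)→840, (E,merge)→900, (C,merge)→900 …(+2); best=600 via (E,nl_idx)
  {BC}: card=600; try (C,hash)→1020, (B,nl_idx)→1140, (C,nl_idx)→1650, (B,merge)→1830, (C,merge)→1920, (B,hash)→2520 …(+2); best=1020 via (C,hash)
  {AB}: card=6000; try (B,hash)→3200, (A,merge)→5500, (B,merge)→5750, (A,hash)→7500, (A,nl_idx)→7500, (B,nl_idx)→9600 …(+2); best=3200 via (B,hash)
  {BCE}: card=1800; try (E,hash)→2340, (B,hash)→3180, (B,merge)→3570, (B,nl_idx)→3840, (E,nl_idx)→6420, (E,merge)→8040 …(+2); best=2340 via (E,hash)
  {ABC}: card=24000; try (A,hash)→8820, (C,hash)→9920, (A,merge)→11620, (A,nl_idx)→30420, (C,nl_idx)→63200, (C,merge)→87620 …(+2); best=8820 via (A,hash)
  {ABCE}: card=72000; try (A,hash)→11340, (A,merge)→27940, (E,hash)→33540, (A,nl_idx)→90540, (E,nl_idx)→224820, (E,merge)→393240 …(+2); best=11340 via (A,hash)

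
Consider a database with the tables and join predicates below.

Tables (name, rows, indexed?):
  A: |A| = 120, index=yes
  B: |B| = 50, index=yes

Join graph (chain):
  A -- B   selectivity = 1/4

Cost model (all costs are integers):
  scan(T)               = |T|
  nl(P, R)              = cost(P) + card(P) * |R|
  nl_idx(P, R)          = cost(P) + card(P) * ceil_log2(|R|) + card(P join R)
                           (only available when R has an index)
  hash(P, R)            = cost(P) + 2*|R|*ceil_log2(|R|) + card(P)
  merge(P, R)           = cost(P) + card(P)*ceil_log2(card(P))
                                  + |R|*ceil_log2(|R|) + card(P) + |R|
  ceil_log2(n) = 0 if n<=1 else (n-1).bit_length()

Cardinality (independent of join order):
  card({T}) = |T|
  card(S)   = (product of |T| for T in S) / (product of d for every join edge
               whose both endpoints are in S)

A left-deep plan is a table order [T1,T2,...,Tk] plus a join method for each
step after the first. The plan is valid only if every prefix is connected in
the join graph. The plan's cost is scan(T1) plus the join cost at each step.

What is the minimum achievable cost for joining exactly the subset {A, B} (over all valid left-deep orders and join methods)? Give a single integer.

Selinger DP over subsets of {A,B}:
  {A}: scan cost=120, card=120
  {B}: scan cost=50, card=50
  {AB}: card=1500; try (B,hash)→840, (A,merge)→1360, (B,merge)→1430, (A,hash)→1780, (A,nl_idx)→1900, (B,nl_idx)→2340 …(+2); best=840 via (B,hash)

840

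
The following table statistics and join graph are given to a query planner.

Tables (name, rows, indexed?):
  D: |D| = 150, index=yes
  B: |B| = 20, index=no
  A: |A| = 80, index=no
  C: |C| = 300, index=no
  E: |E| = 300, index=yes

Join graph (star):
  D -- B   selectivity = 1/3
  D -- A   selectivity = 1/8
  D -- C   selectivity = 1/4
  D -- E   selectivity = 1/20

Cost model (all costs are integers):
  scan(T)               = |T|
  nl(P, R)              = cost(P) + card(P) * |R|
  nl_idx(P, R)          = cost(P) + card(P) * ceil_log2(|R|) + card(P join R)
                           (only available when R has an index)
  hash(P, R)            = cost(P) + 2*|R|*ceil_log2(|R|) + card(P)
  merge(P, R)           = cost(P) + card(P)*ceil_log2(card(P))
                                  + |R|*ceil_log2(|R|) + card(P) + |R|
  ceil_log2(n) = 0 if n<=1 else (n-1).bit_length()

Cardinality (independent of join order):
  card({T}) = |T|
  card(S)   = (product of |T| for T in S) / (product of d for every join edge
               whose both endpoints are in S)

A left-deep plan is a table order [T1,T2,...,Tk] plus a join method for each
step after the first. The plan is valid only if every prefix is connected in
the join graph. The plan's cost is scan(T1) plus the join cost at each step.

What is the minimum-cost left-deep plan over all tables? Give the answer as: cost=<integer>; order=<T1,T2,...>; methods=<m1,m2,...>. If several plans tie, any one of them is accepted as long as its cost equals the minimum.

Selinger DP (subsets sized 1..n):
  {D}: scan cost=150, card=150
  {B}: scan cost=20, card=20
  {A}: scan cost=80, card=80
  {C}: scan cost=300, card=300
  {E}: scan cost=300, card=300
  {BD}: card=1000; try (B,hash)→500, (D,nl_idx)→1180, (D,merge)→1490, (B,merge)→1620, (D,hash)→2440, (D,nl)→3020 …(+1); best=500 via (B,hash)
  {AD}: card=1500; try (A,hash)→1420, (D,merge)→2070, (A,merge)→2140, (D,nl_idx)→2220, (D,hash)→2560, (D,nl)→12080 …(+1); best=1420 via (A,hash)
  {CD}: card=11250; try (D,hash)→3000, (C,merge)→4500, (D,merge)→4650, (C,hash)→5700, (D,nl_idx)→13950, (C,nl)→45150 …(+1); best=3000 via (D,hash)
  {DE}: card=2250; try (D,hash)→3000, (E,nl_idx)→3750, (E,merge)→4500, (D,merge)→4650, (D,nl_idx)→4950, (E,hash)→5700 …(+2); best=3000 via (D,hash)
  {ABD}: card=10000; try (A,hash)→2620, (B,hash)→3120, (A,merge)→12140, (B,merge)→19540, (B,nl)→31420, (A,nl)→80500; best=2620 via (A,hash)
  {BCD}: card=75000; try (C,hash)→6900, (B,hash)→14450, (C,merge)→14500, (B,merge)→171870, (B,nl)→228000, (C,nl)→300500; best=6900 via (C,hash)
  {BDE}: card=15000; try (B,hash)→5450, (E,hash)→6900, (E,merge)→14500, (E,nl_idx)→24500, (B,merge)→32370, (B,nl)→48000 …(+1); best=5450 via (B,hash)
  {ACD}: card=112500; try (C,hash)→8320, (A,hash)→15370, (C,merge)→22420, (A,merge)→172390, (C,nl)→451420, (A,nl)→903000; best=8320 via (C,hash)
  {ADE}: card=22500; try (A,hash)→6370, (E,hash)→8320, (E,merge)→22420, (A,merge)→32890, (E,nl_idx)→37420, (A,nl)→183000 …(+1); best=6370 via (A,hash)
  {CDE}: card=168750; try (C,hash)→10650, (E,hash)→19650, (C,merge)→35250, (E,merge)→174750, (E,nl_idx)→273000, (C,nl)→678000 …(+1); best=10650 via (C,hash)
  {ABCD}: card=750000; try (C,hash)→18020, (A,hash)→83020, (B,hash)→121020, (C,merge)→155620, (A,merge)→1357540, (B,merge)→2033440 …(+3); best=18020 via (C,hash)
  {ABDE}: card=150000; try (E,hash)→18020, (A,hash)→21570, (B,hash)→29070, (E,merge)→155620, (A,merge)→231090, (E,nl_idx)→242620 …(+4); best=18020 via (E,hash)
  {BCDE}: card=1125000; try (C,hash)→25850, (E,hash)→87300, (B,hash)→179600, (C,merge)→233450, (E,merge)→1359900, (E,nl_idx)→1806900 …(+4); best=25850 via (C,hash)
  {ACDE}: card=1687500; try (C,hash)→34270, (E,hash)→126220, (A,hash)→180520, (C,merge)→369370, (E,merge)→2036320, (E,nl_idx)→2708320 …(+4); best=34270 via (C,hash)
  {ABCDE}: card=11250000; try (C,hash)→173420, (E,hash)→773420, (A,hash)→1151970, (B,hash)→1721970, (C,merge)→2871020, (E,merge)→15771020 …(+7); best=173420 via (C,hash)

cost=173420; order=D,B,A,E,C; methods=hash,hash,hash,hash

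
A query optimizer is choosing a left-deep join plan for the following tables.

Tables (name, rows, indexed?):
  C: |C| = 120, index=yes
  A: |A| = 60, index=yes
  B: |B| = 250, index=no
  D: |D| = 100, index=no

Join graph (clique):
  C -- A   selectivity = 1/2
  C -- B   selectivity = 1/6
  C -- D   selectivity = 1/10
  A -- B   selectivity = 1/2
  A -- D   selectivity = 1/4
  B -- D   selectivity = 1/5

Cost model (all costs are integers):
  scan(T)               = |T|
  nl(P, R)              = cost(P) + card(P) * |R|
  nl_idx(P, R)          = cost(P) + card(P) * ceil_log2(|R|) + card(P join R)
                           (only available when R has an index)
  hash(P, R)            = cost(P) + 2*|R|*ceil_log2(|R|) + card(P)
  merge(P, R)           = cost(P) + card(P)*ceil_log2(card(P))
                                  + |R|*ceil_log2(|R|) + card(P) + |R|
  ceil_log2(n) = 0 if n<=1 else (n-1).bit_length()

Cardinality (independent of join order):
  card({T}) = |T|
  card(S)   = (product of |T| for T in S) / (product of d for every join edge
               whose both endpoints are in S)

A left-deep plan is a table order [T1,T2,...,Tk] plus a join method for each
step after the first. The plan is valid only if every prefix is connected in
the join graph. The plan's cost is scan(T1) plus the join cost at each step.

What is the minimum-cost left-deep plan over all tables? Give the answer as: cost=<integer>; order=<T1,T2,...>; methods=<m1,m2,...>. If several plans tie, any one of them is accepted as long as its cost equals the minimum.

cost=16560; order=C,D,A,B; methods=hash,hash,hash

Selinger DP (subsets sized 1..n):
  {C}: scan cost=120, card=120
  {A}: scan cost=60, card=60
  {B}: scan cost=250, card=250
  {D}: scan cost=100, card=100
  {AC}: card=3600; try (A,hash)→960, (C,merge)→1440, (A,merge)→1500, (C,hash)→1800, (C,nl_idx)→4080, (A,nl_idx)→4440 …(+2); best=960 via (A,hash)
  {BC}: card=5000; try (C,hash)→2180, (B,merge)→3330, (C,merge)→3460, (B,hash)→4240, (C,nl_idx)→7000, (B,nl)→30120 …(+1); best=2180 via (C,hash)
  {CD}: card=1200; try (D,hash)→1640, (C,merge)→1860, (D,merge)→1880, (C,hash)→1880, (C,nl_idx)→2000, (C,nl)→12100 …(+1); best=1640 via (D,hash)
  {AB}: card=7500; try (A,hash)→1220, (B,merge)→2730, (A,merge)→2920, (B,hash)→4120, (A,nl_idx)→9250, (B,nl)→15060 …(+1); best=1220 via (A,hash)
  {AD}: card=1500; try (A,hash)→920, (D,merge)→1280, (A,merge)→1320, (D,hash)→1520, (A,nl_idx)→2200, (D,nl)→6060 …(+1); best=920 via (A,hash)
  {BD}: card=5000; try (D,hash)→1900, (B,merge)→3150, (D,merge)→3300, (B,hash)→4200, (B,nl)→25100, (D,nl)→25250; best=1900 via (D,hash)
  {ABC}: card=75000; try (A,hash)→7900, (B,hash)→8560, (C,hash)→10400, (B,merge)→50010, (A,merge)→72600, (C,merge)→107180 …(+5); best=7900 via (A,hash)
  {ACD}: card=9000; try (A,hash)→3560, (C,hash)→4100, (D,hash)→5960, (A,merge)→16460, (A,nl_idx)→17840, (C,merge)→19880 …(+5); best=3560 via (A,hash)
  {BCD}: card=10000; try (B,hash)→6840, (D,hash)→8580, (C,hash)→8580, (B,merge)→18290, (C,nl_idx)→46900, (C,merge)→72860 …(+4); best=6840 via (B,hash)
  {ABD}: card=37500; try (B,hash)→6420, (A,hash)→7620, (D,hash)→10120, (B,merge)→21170, (A,nl_idx)→69400, (A,merge)→72320 …(+4); best=6420 via (B,hash)
  {ABCD}: card=37500; try (B,hash)→16560, (A,hash)→17560, (C,hash)→45600, (D,hash)→84300, (A,nl_idx)→104340, (B,merge)→140810 …(+8); best=16560 via (B,hash)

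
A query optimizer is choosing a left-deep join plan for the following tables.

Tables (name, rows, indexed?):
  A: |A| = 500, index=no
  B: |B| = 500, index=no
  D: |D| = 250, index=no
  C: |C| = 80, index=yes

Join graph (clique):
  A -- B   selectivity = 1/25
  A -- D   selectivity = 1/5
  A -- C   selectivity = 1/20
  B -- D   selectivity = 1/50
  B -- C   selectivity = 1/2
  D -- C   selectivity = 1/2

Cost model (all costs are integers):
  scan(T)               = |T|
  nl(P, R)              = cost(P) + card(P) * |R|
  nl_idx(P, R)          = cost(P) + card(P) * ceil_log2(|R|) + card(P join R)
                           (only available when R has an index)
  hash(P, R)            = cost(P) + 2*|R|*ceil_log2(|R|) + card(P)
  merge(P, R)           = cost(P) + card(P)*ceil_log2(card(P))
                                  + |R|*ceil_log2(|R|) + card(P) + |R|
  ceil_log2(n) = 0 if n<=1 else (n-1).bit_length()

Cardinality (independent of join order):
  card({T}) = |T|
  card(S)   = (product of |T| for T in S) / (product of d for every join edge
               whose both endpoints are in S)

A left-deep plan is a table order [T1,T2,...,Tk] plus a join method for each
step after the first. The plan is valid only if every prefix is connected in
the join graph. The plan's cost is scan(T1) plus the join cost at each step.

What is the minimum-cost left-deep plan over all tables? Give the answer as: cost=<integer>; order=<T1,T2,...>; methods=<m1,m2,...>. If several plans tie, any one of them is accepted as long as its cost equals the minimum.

Selinger DP (subsets sized 1..n):
  {A}: scan cost=500, card=500
  {B}: scan cost=500, card=500
  {D}: scan cost=250, card=250
  {C}: scan cost=80, card=80
  {AB}: card=10000; try (B,hash)→10000, (A,hash)→10000, (B,merge)→10500, (A,merge)→10500, (B,nl)→250500, (A,nl)→250500; best=10000 via (B,hash)
  {AD}: card=25000; try (D,hash)→5000, (A,merge)→7500, (D,merge)→7750, (A,hash)→9500, (A,nl)→125250, (D,nl)→125500; best=5000 via (D,hash)
  {AC}: card=2000; try (C,hash)→2120, (A,merge)→5720, (C,nl_idx)→6000, (C,merge)→6140, (A,hash)→9160, (A,nl)→40080 …(+1); best=2120 via (C,hash)
  {BD}: card=2500; try (D,hash)→5000, (B,merge)→7500, (D,merge)→7750, (B,hash)→9500, (B,nl)→125250, (D,nl)→125500; best=5000 via (D,hash)
  {BC}: card=20000; try (C,hash)→2120, (B,merge)→5720, (C,merge)→6140, (B,hash)→9160, (C,nl_idx)→24000, (B,nl)→40080 …(+1); best=2120 via (C,hash)
  {CD}: card=10000; try (C,hash)→1620, (D,merge)→2970, (C,merge)→3140, (D,hash)→4160, (C,nl_idx)→12000, (D,nl)→20080 …(+1); best=1620 via (C,hash)
  {ABD}: card=10000; try (A,hash)→16500, (D,hash)→24000, (B,hash)→39000, (A,merge)→42500, (D,merge)→162250, (B,merge)→410000 …(+3); best=16500 via (A,hash)
  {ABC}: card=20000; try (B,hash)→13120, (C,hash)→21120, (B,merge)→31120, (A,hash)→31120, (C,nl_idx)→100000, (C,merge)→160640 …(+4); best=13120 via (B,hash)
  {ACD}: card=50000; try (D,hash)→8120, (A,hash)→20620, (D,merge)→28370, (C,hash)→31120, (A,merge)→156620, (C,nl_idx)→230000 …(+4); best=8120 via (D,hash)
  {BCD}: card=50000; try (C,hash)→8620, (B,hash)→20620, (D,hash)→26120, (C,merge)→38140, (C,nl_idx)→72500, (B,merge)→156620 …(+4); best=8620 via (C,hash)
  {ABCD}: card=10000; try (C,hash)→27620, (D,hash)→37120, (B,hash)→67120, (A,hash)→67620, (C,nl_idx)→96500, (C,merge)→167140 …(+7); best=27620 via (C,hash)

cost=27620; order=B,D,A,C; methods=hash,hash,hash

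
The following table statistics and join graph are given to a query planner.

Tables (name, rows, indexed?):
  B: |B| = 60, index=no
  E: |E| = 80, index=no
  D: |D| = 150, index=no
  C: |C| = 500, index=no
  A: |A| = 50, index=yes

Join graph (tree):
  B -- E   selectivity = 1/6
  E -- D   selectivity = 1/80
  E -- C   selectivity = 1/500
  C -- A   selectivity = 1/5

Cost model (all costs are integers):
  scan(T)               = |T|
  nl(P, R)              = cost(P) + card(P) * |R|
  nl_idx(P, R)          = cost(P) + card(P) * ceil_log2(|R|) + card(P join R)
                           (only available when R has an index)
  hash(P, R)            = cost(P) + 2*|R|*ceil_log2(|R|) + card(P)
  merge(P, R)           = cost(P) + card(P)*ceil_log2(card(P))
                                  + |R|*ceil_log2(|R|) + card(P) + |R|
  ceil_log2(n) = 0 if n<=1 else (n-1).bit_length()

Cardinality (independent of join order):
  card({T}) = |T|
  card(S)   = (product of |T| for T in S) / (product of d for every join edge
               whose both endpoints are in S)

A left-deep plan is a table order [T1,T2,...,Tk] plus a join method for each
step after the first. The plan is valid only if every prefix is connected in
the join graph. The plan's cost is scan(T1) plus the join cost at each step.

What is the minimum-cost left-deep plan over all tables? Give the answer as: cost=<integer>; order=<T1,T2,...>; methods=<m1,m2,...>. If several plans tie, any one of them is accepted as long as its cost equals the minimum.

cost=7080; order=C,E,D,A,B; methods=hash,merge,hash,hash

Selinger DP (subsets sized 1..n):
  {B}: scan cost=60, card=60
  {E}: scan cost=80, card=80
  {D}: scan cost=150, card=150
  {C}: scan cost=500, card=500
  {A}: scan cost=50, card=50
  {BE}: card=800; try (B,hash)→880, (E,merge)→1120, (B,merge)→1140, (E,hash)→1240, (E,nl)→4860, (B,nl)→4880; best=880 via (B,hash)
  {DE}: card=150; try (E,hash)→1420, (D,merge)→2070, (E,merge)→2140, (D,hash)→2560, (D,nl)→12080, (E,nl)→12150; best=1420 via (E,hash)
  {CE}: card=80; try (E,hash)→2120, (C,merge)→5720, (E,merge)→6140, (C,hash)→9160, (C,nl)→40080, (E,nl)→40500; best=2120 via (E,hash)
  {AC}: card=5000; try (A,hash)→1600, (C,merge)→5400, (A,merge)→5850, (A,nl_idx)→8500, (C,hash)→9100, (C,nl)→25050 …(+1); best=1600 via (A,hash)
  {BDE}: card=1500; try (B,hash)→2290, (B,merge)→3190, (D,hash)→4080, (B,nl)→10420, (D,merge)→11030, (D,nl)→120880; best=2290 via (B,hash)
  {BCE}: card=800; try (B,hash)→2920, (B,merge)→3180, (B,nl)→6920, (C,hash)→10680, (C,merge)→14680, (C,nl)→400880; best=2920 via (B,hash)
  {CDE}: card=150; try (D,merge)→4110, (D,hash)→4600, (C,merge)→7770, (C,hash)→10570, (D,nl)→14120, (C,nl)→76420; best=4110 via (D,merge)
  {ACE}: card=800; try (A,hash)→2800, (A,merge)→3110, (A,nl_idx)→3400, (A,nl)→6120, (E,hash)→7720, (E,merge)→72240 …(+1); best=2800 via (A,hash)
  {BCDE}: card=1500; try (B,hash)→4980, (B,merge)→5880, (D,hash)→6120, (C,hash)→12790, (D,merge)→13070, (B,nl)→13110 …(+3); best=4980 via (B,hash)
  {ABCE}: card=8000; try (B,hash)→4320, (A,hash)→4320, (B,merge)→12020, (A,merge)→12070, (A,nl_idx)→15720, (A,nl)→42920 …(+1); best=4320 via (B,hash)
  {ACDE}: card=1500; try (A,hash)→4860, (A,merge)→5810, (D,hash)→6000, (A,nl_idx)→6510, (A,nl)→11610, (D,merge)→12950 …(+1); best=4860 via (A,hash)
  {ABCDE}: card=15000; try (B,hash)→7080, (A,hash)→7080, (D,hash)→14720, (B,merge)→23280, (A,merge)→23330, (A,nl_idx)→28980 …(+4); best=7080 via (B,hash)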